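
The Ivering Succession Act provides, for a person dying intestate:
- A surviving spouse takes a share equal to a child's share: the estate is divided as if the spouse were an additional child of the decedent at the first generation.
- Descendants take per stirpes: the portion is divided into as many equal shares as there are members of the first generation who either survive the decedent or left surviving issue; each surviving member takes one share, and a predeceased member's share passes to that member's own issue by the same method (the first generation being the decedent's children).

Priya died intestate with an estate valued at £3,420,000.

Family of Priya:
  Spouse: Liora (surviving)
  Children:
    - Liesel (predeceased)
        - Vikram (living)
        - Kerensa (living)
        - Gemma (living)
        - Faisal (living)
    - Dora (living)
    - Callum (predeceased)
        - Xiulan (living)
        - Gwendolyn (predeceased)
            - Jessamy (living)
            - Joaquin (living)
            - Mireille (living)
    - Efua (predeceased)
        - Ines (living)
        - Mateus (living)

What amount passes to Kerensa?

Kerensa receives £171,000.

The spouse counts as an additional share at the children's level, so there are 5 primary shares of £684,000. Liora takes one such share (£684,000).
The children's combined portion (£2,736,000) is divided into 4 shares of £684,000: Dora takes £684,000; Liesel's £684,000 share passes to Liesel's issue; Callum's £684,000 share passes to Callum's issue; Efua's £684,000 share passes to Efua's issue.
Liesel's share (£684,000) is divided into 4 shares of £171,000: Vikram, Kerensa, Gemma, and Faisal each take £171,000.
Callum's share (£684,000) is divided into 2 shares of £342,000: Xiulan takes £342,000; Gwendolyn's £342,000 share passes to Gwendolyn's issue.
Gwendolyn's share (£342,000) is divided into 3 shares of £114,000: Jessamy, Joaquin, and Mireille each take £114,000.
Efua's share (£684,000) is divided into 2 shares of £342,000: Ines and Mateus each take £342,000.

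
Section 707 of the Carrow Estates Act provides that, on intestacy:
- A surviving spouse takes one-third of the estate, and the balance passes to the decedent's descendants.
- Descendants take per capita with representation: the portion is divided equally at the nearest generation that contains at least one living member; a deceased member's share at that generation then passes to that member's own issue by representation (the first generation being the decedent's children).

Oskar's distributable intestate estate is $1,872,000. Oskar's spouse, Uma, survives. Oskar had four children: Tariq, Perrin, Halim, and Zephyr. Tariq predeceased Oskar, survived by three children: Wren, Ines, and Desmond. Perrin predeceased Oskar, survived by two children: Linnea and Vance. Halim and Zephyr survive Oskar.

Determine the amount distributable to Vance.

Vance receives $156,000.

Uma takes one-third of $1,872,000 = $624,000. The remaining $1,248,000 passes to the descendants.
The descendants' portion ($1,248,000) is divided into 4 shares of $312,000: Halim and Zephyr each take $312,000; Tariq's $312,000 share passes to Tariq's issue; Perrin's $312,000 share passes to Perrin's issue.
Tariq's share ($312,000) is divided into 3 shares of $104,000: Wren, Ines, and Desmond each take $104,000.
Perrin's share ($312,000) is divided into 2 shares of $156,000: Linnea and Vance each take $156,000.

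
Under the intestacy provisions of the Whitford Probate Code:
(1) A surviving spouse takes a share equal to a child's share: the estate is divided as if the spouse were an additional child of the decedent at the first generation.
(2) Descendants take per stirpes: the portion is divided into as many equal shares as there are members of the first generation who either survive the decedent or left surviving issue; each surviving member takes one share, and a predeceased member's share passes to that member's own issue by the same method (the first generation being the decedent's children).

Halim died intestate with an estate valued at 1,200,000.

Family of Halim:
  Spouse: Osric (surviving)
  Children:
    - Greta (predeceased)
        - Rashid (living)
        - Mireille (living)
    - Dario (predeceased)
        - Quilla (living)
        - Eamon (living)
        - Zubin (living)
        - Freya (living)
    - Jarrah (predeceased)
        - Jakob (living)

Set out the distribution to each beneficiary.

Osric: 300,000; Rashid: 150,000; Mireille: 150,000; Quilla: 75,000; Eamon: 75,000; Zubin: 75,000; Freya: 75,000; Jakob: 300,000

The spouse counts as an additional share at the children's level, so there are 4 primary shares of 300,000. Osric takes one such share (300,000).
The children's combined portion (900,000) is divided into 3 shares of 300,000: Greta's 300,000 share passes to Greta's issue; Dario's 300,000 share passes to Dario's issue; Jarrah's 300,000 share passes to Jarrah's issue.
Greta's share (300,000) is divided into 2 shares of 150,000: Rashid and Mireille each take 150,000.
Dario's share (300,000) is divided into 4 shares of 75,000: Quilla, Eamon, Zubin, and Freya each take 75,000.
Jarrah's share (300,000) passes entirely to Jakob.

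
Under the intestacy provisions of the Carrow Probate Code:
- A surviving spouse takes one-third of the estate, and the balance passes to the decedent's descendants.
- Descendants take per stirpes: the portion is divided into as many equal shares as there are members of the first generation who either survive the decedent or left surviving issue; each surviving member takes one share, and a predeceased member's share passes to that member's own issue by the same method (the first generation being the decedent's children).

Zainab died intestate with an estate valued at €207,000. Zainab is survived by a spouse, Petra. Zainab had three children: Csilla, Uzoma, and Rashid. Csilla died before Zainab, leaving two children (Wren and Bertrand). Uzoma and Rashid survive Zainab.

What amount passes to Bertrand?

Petra takes one-third of €207,000 = €69,000. The remaining €138,000 passes to the descendants.
The descendants' portion (€138,000) is divided into 3 shares of €46,000: Uzoma and Rashid each take €46,000; Csilla's €46,000 share passes to Csilla's issue.
Csilla's share (€46,000) is divided into 2 shares of €23,000: Wren and Bertrand each take €23,000.

Bertrand receives €23,000.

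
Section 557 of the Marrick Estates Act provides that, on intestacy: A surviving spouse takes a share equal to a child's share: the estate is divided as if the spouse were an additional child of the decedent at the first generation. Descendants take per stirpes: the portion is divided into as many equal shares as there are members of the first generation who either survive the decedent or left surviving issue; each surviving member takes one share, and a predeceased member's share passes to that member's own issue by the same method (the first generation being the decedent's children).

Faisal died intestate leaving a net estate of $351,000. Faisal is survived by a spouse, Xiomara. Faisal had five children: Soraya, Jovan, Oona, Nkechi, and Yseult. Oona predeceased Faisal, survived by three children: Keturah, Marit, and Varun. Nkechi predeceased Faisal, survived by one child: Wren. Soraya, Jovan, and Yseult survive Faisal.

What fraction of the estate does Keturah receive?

The spouse counts as an additional share at the children's level, so there are 6 primary shares of $58,500. Xiomara takes one such share ($58,500).
The children's combined portion ($292,500) is divided into 5 shares of $58,500: Soraya, Jovan, and Yseult each take $58,500; Oona's $58,500 share passes to Oona's issue; Nkechi's $58,500 share passes to Nkechi's issue.
Oona's share ($58,500) is divided into 3 shares of $19,500: Keturah, Marit, and Varun each take $19,500.
Nkechi's share ($58,500) passes entirely to Wren.

Keturah receives 1/18 of the estate.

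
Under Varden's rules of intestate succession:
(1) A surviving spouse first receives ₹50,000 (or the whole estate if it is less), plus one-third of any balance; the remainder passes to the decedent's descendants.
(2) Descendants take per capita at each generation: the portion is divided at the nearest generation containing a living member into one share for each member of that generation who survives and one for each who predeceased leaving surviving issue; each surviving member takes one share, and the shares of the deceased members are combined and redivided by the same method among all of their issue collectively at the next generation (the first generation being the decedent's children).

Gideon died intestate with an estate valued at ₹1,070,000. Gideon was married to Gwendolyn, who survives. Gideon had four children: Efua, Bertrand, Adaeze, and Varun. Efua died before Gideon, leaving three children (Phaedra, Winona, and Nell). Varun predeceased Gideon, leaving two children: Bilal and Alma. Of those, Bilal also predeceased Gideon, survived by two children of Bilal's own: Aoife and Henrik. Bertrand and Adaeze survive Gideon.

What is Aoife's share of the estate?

Aoife receives ₹34,000.

Gwendolyn first takes ₹50,000, leaving a balance of ₹1,020,000. Gwendolyn then takes one-third of the balance (₹340,000), for a total of ₹390,000. The remaining ₹680,000 passes to the descendants.
The descendants' portion (₹680,000) is divided at the children's generation into 4 shares of ₹170,000. Bertrand and Adaeze each take ₹170,000. The 2 shares of the deceased (Efua and Varun) are combined into a pool of ₹340,000.
That pool (₹340,000) is divided at the grandchildren's generation into 5 shares of ₹68,000. Phaedra, Winona, Nell, and Alma each take ₹68,000. The remaining share for the deceased Bilal (₹68,000) is carried to the next generation.
That pool (₹68,000) is divided at the great-grandchildren's generation equally among Aoife and Henrik: ₹34,000 each.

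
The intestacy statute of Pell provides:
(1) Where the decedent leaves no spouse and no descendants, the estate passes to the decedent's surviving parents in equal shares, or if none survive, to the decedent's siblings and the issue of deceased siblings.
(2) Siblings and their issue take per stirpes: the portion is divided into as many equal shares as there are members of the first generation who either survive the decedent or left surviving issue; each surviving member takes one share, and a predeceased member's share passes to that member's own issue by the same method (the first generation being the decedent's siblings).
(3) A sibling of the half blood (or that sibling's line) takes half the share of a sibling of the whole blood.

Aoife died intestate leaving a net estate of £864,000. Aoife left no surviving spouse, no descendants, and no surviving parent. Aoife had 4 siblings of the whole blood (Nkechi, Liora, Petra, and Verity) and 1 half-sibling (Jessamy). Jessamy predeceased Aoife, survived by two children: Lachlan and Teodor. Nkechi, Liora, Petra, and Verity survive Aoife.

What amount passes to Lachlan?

The entire £864,000 passes to the siblings and their issue.
Counting each half-blood sibling's line as half a unit, there are 9/2 units in £864,000, so one unit is £192,000. Whole-blood lines (Nkechi, Liora, Petra, and Verity) take £192,000 each; half-blood lines (Jessamy) take £96,000 each.
Jessamy's share (£96,000) is divided into 2 shares of £48,000: Lachlan and Teodor each take £48,000.

Lachlan receives £48,000.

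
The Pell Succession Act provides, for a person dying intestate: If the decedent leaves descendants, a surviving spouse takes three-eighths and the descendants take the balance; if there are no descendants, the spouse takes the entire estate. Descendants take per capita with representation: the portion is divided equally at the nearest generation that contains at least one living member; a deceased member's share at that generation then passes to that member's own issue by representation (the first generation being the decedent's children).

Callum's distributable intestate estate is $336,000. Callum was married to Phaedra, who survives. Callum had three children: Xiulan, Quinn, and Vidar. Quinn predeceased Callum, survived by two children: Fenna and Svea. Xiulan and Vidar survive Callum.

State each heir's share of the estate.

Phaedra: $126,000; Xiulan: $70,000; Fenna: $35,000; Svea: $35,000; Vidar: $70,000

Phaedra takes three-eighths of $336,000 = $126,000. The remaining $210,000 passes to the descendants.
The descendants' portion ($210,000) is divided into 3 shares of $70,000: Xiulan and Vidar each take $70,000; Quinn's $70,000 share passes to Quinn's issue.
Quinn's share ($70,000) is divided into 2 shares of $35,000: Fenna and Svea each take $35,000.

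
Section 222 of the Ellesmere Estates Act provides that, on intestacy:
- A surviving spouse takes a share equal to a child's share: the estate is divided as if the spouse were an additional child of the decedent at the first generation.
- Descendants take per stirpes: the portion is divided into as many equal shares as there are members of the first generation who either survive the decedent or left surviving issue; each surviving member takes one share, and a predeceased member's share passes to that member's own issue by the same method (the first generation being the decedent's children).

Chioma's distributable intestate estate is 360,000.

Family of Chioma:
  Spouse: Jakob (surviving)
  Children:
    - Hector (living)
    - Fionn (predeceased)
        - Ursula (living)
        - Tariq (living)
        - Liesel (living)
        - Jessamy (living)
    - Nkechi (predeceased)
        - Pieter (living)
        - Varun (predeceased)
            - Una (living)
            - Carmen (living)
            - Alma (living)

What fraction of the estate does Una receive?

Una receives 1/24 of the estate.

The spouse counts as an additional share at the children's level, so there are 4 primary shares of 90,000. Jakob takes one such share (90,000).
The children's combined portion (270,000) is divided into 3 shares of 90,000: Hector takes 90,000; Fionn's 90,000 share passes to Fionn's issue; Nkechi's 90,000 share passes to Nkechi's issue.
Fionn's share (90,000) is divided into 4 shares of 22,500: Ursula, Tariq, Liesel, and Jessamy each take 22,500.
Nkechi's share (90,000) is divided into 2 shares of 45,000: Pieter takes 45,000; Varun's 45,000 share passes to Varun's issue.
Varun's share (45,000) is divided into 3 shares of 15,000: Una, Carmen, and Alma each take 15,000.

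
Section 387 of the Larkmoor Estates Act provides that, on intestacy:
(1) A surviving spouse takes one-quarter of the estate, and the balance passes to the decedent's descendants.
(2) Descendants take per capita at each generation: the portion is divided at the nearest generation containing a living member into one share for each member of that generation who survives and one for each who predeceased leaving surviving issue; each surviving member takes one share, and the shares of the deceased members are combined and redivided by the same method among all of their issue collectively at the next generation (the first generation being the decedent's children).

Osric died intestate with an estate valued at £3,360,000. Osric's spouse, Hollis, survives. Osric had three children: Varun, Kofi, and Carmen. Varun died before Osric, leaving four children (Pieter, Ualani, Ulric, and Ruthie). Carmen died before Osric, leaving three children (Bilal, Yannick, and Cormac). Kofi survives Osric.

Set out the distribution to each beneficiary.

Hollis: £840,000; Pieter: £240,000; Ualani: £240,000; Ulric: £240,000; Ruthie: £240,000; Kofi: £840,000; Bilal: £240,000; Yannick: £240,000; Cormac: £240,000

Hollis takes one-quarter of £3,360,000 = £840,000. The remaining £2,520,000 passes to the descendants.
The descendants' portion (£2,520,000) is divided at the children's generation into 3 shares of £840,000. Kofi takes £840,000. The 2 shares of the deceased (Varun and Carmen) are combined into a pool of £1,680,000.
That pool (£1,680,000) is divided at the grandchildren's generation equally among Pieter, Ualani, Ulric, Ruthie, Bilal, Yannick, and Cormac: £240,000 each.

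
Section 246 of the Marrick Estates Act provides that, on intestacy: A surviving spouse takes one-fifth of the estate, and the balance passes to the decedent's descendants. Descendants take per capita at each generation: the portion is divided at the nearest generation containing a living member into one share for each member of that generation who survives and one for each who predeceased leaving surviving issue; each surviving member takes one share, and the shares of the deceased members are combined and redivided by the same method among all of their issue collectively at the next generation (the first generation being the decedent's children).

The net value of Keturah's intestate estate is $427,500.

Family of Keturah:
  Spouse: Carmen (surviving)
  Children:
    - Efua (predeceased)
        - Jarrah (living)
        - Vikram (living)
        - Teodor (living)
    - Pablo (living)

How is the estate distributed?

Carmen: $85,500; Jarrah: $57,000; Vikram: $57,000; Teodor: $57,000; Pablo: $171,000

Carmen takes one-fifth of $427,500 = $85,500. The remaining $342,000 passes to the descendants.
The descendants' portion ($342,000) is divided at the children's generation into 2 shares of $171,000. Pablo takes $171,000. The remaining share for the deceased Efua ($171,000) is carried to the next generation.
That pool ($171,000) is divided at the grandchildren's generation equally among Jarrah, Vikram, and Teodor: $57,000 each.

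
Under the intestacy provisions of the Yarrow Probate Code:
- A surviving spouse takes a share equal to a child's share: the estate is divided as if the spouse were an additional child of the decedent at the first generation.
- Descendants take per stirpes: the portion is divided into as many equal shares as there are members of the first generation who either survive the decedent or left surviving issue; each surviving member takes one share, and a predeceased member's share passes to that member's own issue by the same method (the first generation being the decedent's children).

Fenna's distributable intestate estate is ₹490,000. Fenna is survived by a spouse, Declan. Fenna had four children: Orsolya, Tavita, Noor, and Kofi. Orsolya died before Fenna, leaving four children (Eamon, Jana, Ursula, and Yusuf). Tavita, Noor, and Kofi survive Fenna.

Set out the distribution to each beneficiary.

The spouse counts as an additional share at the children's level, so there are 5 primary shares of ₹98,000. Declan takes one such share (₹98,000).
The children's combined portion (₹392,000) is divided into 4 shares of ₹98,000: Tavita, Noor, and Kofi each take ₹98,000; Orsolya's ₹98,000 share passes to Orsolya's issue.
Orsolya's share (₹98,000) is divided into 4 shares of ₹24,500: Eamon, Jana, Ursula, and Yusuf each take ₹24,500.

Declan: ₹98,000; Eamon: ₹24,500; Jana: ₹24,500; Ursula: ₹24,500; Yusuf: ₹24,500; Tavita: ₹98,000; Noor: ₹98,000; Kofi: ₹98,000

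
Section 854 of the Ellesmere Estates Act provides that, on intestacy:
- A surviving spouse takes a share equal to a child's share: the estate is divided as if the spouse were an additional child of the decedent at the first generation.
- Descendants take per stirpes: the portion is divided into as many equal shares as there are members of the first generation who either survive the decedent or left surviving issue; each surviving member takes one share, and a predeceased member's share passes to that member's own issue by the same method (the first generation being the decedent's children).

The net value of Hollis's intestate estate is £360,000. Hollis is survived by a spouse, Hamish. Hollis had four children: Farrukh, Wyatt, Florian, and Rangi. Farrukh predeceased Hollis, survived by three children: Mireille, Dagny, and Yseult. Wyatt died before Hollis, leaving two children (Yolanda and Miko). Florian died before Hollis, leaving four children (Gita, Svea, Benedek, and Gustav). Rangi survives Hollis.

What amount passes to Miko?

The spouse counts as an additional share at the children's level, so there are 5 primary shares of £72,000. Hamish takes one such share (£72,000).
The children's combined portion (£288,000) is divided into 4 shares of £72,000: Rangi takes £72,000; Farrukh's £72,000 share passes to Farrukh's issue; Wyatt's £72,000 share passes to Wyatt's issue; Florian's £72,000 share passes to Florian's issue.
Farrukh's share (£72,000) is divided into 3 shares of £24,000: Mireille, Dagny, and Yseult each take £24,000.
Wyatt's share (£72,000) is divided into 2 shares of £36,000: Yolanda and Miko each take £36,000.
Florian's share (£72,000) is divided into 4 shares of £18,000: Gita, Svea, Benedek, and Gustav each take £18,000.

Miko receives £36,000.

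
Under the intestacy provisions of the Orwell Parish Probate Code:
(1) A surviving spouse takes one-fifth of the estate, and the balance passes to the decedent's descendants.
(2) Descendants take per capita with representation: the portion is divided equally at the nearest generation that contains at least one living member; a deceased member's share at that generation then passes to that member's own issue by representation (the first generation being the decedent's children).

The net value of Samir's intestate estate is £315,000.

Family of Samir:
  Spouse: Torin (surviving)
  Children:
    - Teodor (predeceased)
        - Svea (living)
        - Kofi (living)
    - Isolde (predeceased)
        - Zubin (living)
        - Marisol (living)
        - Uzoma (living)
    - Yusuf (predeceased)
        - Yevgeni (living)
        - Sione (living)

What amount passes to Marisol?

Marisol receives £36,000.

Torin takes one-fifth of £315,000 = £63,000. The remaining £252,000 passes to the descendants.
No child survives, so the initial division is made at the grandchildren's generation.
The descendants' portion (£252,000) is divided into 7 shares of £36,000: Svea, Kofi, Zubin, Marisol, Uzoma, Yevgeni, and Sione each take £36,000.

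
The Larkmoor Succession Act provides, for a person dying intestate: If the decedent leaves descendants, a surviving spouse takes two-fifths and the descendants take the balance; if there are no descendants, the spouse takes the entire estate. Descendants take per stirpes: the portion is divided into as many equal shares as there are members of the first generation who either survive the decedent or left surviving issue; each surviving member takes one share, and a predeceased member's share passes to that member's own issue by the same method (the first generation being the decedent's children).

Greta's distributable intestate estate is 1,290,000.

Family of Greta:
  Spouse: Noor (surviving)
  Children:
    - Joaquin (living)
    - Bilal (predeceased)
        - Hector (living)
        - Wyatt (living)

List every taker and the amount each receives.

Noor: 516,000; Joaquin: 387,000; Hector: 193,500; Wyatt: 193,500

Noor takes two-fifths of 1,290,000 = 516,000. The remaining 774,000 passes to the descendants.
The descendants' portion (774,000) is divided into 2 shares of 387,000: Joaquin takes 387,000; Bilal's 387,000 share passes to Bilal's issue.
Bilal's share (387,000) is divided into 2 shares of 193,500: Hector and Wyatt each take 193,500.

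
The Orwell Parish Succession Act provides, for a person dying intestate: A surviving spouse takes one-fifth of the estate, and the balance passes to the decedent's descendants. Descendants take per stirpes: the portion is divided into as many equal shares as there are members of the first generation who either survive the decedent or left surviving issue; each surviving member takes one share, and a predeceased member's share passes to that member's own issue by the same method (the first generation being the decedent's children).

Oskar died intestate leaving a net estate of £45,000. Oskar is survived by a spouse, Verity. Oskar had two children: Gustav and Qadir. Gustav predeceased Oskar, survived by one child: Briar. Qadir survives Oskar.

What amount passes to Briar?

Verity takes one-fifth of £45,000 = £9,000. The remaining £36,000 passes to the descendants.
The descendants' portion (£36,000) is divided into 2 shares of £18,000: Qadir takes £18,000; Gustav's £18,000 share passes to Gustav's issue.
Gustav's share (£18,000) passes entirely to Briar.

Briar receives £18,000.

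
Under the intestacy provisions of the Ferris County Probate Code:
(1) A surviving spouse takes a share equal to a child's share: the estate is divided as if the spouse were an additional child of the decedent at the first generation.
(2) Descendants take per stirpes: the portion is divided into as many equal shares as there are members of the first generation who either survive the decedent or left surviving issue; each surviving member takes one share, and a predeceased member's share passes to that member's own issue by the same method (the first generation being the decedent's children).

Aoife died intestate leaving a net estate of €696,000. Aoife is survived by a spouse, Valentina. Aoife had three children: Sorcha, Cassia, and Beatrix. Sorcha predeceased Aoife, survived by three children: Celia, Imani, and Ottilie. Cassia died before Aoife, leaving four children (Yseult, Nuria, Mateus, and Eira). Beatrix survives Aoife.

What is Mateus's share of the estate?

The spouse counts as an additional share at the children's level, so there are 4 primary shares of €174,000. Valentina takes one such share (€174,000).
The children's combined portion (€522,000) is divided into 3 shares of €174,000: Beatrix takes €174,000; Sorcha's €174,000 share passes to Sorcha's issue; Cassia's €174,000 share passes to Cassia's issue.
Sorcha's share (€174,000) is divided into 3 shares of €58,000: Celia, Imani, and Ottilie each take €58,000.
Cassia's share (€174,000) is divided into 4 shares of €43,500: Yseult, Nuria, Mateus, and Eira each take €43,500.

Mateus receives €43,500.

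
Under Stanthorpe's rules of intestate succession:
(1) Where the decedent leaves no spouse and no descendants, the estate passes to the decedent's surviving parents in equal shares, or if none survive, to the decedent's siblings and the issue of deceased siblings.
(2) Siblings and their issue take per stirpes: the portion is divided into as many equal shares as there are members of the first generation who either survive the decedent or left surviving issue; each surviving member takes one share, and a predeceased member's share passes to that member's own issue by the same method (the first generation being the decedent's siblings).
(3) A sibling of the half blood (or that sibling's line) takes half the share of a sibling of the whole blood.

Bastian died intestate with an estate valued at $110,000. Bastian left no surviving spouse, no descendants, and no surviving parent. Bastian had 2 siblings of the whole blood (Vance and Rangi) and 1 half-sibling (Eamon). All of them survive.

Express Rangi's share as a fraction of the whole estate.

Rangi receives 2/5 of the estate.

The entire $110,000 passes to the siblings and their issue.
Counting each half-blood sibling's line as half a unit, there are 5/2 units in $110,000, so one unit is $44,000. Whole-blood lines (Vance and Rangi) take $44,000 each; half-blood lines (Eamon) take $22,000 each.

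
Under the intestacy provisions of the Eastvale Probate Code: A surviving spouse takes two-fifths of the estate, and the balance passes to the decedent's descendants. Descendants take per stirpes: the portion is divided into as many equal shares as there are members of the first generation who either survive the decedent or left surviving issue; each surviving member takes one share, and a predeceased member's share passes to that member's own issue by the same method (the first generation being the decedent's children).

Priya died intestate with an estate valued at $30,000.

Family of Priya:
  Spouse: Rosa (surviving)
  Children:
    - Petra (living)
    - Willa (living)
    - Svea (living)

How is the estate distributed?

Rosa takes two-fifths of $30,000 = $12,000. The remaining $18,000 passes to the descendants.
The descendants' portion ($18,000) is divided into 3 shares of $6,000: Petra, Willa, and Svea each take $6,000.

Rosa: $12,000; Petra: $6,000; Willa: $6,000; Svea: $6,000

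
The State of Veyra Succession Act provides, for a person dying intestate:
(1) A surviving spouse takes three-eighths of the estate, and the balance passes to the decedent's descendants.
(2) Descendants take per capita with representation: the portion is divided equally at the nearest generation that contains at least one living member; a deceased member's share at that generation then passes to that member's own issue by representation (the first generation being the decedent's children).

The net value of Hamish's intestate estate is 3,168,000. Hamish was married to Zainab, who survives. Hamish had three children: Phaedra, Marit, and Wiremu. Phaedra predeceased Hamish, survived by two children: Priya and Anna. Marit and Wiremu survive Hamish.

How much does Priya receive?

Zainab takes three-eighths of 3,168,000 = 1,188,000. The remaining 1,980,000 passes to the descendants.
The descendants' portion (1,980,000) is divided into 3 shares of 660,000: Marit and Wiremu each take 660,000; Phaedra's 660,000 share passes to Phaedra's issue.
Phaedra's share (660,000) is divided into 2 shares of 330,000: Priya and Anna each take 330,000.

Priya receives 330,000.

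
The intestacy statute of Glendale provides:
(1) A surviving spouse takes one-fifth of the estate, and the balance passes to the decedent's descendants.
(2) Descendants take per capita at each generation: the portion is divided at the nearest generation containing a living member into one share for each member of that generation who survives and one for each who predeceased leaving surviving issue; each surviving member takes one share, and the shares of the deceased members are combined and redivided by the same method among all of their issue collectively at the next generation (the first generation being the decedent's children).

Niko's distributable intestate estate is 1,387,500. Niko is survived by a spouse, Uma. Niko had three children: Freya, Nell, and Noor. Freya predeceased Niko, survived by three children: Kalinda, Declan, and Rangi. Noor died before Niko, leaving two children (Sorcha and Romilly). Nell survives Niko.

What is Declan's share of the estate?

Declan receives 148,000.

Uma takes one-fifth of 1,387,500 = 277,500. The remaining 1,110,000 passes to the descendants.
The descendants' portion (1,110,000) is divided at the children's generation into 3 shares of 370,000. Nell takes 370,000. The 2 shares of the deceased (Freya and Noor) are combined into a pool of 740,000.
That pool (740,000) is divided at the grandchildren's generation equally among Kalinda, Declan, Rangi, Sorcha, and Romilly: 148,000 each.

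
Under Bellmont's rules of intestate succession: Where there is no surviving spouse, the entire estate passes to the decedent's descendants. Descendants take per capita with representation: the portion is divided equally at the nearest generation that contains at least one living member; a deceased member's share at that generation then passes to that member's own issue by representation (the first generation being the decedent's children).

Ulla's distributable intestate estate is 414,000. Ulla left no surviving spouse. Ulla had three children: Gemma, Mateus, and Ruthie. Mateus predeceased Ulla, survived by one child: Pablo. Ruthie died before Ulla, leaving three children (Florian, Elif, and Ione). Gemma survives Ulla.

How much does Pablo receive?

The entire 414,000 passes to the descendants.
That amount (414,000) is divided into 3 shares of 138,000: Gemma takes 138,000; Mateus's 138,000 share passes to Mateus's issue; Ruthie's 138,000 share passes to Ruthie's issue.
Mateus's share (138,000) passes entirely to Pablo.
Ruthie's share (138,000) is divided into 3 shares of 46,000: Florian, Elif, and Ione each take 46,000.

Pablo receives 138,000.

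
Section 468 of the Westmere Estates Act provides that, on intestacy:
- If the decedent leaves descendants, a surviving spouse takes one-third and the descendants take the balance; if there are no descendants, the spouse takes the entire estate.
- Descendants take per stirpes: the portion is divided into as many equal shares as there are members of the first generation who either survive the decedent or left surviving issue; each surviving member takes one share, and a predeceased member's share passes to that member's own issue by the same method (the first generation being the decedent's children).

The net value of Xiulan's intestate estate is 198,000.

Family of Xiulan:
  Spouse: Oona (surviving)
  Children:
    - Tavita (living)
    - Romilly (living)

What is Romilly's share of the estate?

Oona takes one-third of 198,000 = 66,000. The remaining 132,000 passes to the descendants.
The descendants' portion (132,000) is divided into 2 shares of 66,000: Tavita and Romilly each take 66,000.

Romilly receives 66,000.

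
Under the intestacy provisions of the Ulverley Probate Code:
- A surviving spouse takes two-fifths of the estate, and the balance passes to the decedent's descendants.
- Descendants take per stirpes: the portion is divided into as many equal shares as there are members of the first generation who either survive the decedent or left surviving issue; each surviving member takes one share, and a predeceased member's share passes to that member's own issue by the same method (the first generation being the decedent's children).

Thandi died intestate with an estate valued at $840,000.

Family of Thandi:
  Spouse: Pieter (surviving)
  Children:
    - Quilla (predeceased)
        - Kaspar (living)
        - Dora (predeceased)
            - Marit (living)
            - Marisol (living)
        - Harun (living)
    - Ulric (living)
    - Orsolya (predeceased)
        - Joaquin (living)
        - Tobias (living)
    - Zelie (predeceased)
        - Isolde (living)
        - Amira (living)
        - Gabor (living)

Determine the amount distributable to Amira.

Pieter takes two-fifths of $840,000 = $336,000. The remaining $504,000 passes to the descendants.
The descendants' portion ($504,000) is divided into 4 shares of $126,000: Ulric takes $126,000; Quilla's $126,000 share passes to Quilla's issue; Orsolya's $126,000 share passes to Orsolya's issue; Zelie's $126,000 share passes to Zelie's issue.
Quilla's share ($126,000) is divided into 3 shares of $42,000: Kaspar and Harun each take $42,000; Dora's $42,000 share passes to Dora's issue.
Dora's share ($42,000) is divided into 2 shares of $21,000: Marit and Marisol each take $21,000.
Orsolya's share ($126,000) is divided into 2 shares of $63,000: Joaquin and Tobias each take $63,000.
Zelie's share ($126,000) is divided into 3 shares of $42,000: Isolde, Amira, and Gabor each take $42,000.

Amira receives $42,000.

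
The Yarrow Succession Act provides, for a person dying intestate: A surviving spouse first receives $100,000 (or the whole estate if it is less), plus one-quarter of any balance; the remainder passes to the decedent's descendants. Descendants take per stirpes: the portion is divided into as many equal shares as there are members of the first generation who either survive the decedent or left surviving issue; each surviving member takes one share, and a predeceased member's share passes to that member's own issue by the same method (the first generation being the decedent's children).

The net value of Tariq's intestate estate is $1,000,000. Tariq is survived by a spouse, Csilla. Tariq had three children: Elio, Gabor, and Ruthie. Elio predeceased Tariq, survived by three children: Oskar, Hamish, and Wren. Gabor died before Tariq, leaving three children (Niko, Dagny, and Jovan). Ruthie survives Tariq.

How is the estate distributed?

Csilla: $325,000; Oskar: $75,000; Hamish: $75,000; Wren: $75,000; Niko: $75,000; Dagny: $75,000; Jovan: $75,000; Ruthie: $225,000

Csilla first takes $100,000, leaving a balance of $900,000. Csilla then takes one-quarter of the balance ($225,000), for a total of $325,000. The remaining $675,000 passes to the descendants.
The descendants' portion ($675,000) is divided into 3 shares of $225,000: Ruthie takes $225,000; Elio's $225,000 share passes to Elio's issue; Gabor's $225,000 share passes to Gabor's issue.
Elio's share ($225,000) is divided into 3 shares of $75,000: Oskar, Hamish, and Wren each take $75,000.
Gabor's share ($225,000) is divided into 3 shares of $75,000: Niko, Dagny, and Jovan each take $75,000.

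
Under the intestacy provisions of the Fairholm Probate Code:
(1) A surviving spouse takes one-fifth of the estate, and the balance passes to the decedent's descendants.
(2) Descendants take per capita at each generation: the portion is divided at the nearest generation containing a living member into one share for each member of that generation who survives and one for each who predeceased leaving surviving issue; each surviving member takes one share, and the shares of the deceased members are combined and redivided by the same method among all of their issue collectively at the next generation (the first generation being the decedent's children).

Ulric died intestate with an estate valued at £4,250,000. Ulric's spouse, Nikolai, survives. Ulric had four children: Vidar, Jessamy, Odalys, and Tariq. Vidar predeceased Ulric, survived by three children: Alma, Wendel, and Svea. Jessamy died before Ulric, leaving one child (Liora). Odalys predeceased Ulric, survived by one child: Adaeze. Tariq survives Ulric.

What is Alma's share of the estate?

Nikolai takes one-fifth of £4,250,000 = £850,000. The remaining £3,400,000 passes to the descendants.
The descendants' portion (£3,400,000) is divided at the children's generation into 4 shares of £850,000. Tariq takes £850,000. The 3 shares of the deceased (Vidar, Jessamy, and Odalys) are combined into a pool of £2,550,000.
That pool (£2,550,000) is divided at the grandchildren's generation equally among Alma, Wendel, Svea, Liora, and Adaeze: £510,000 each.

Alma receives £510,000.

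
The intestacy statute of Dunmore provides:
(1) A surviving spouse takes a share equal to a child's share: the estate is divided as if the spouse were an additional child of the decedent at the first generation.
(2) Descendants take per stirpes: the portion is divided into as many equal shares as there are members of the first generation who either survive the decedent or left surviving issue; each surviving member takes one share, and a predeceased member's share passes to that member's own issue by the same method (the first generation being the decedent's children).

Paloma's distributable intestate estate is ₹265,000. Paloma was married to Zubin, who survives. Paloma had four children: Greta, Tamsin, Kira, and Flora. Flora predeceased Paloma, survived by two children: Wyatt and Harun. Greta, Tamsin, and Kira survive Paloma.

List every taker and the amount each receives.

The spouse counts as an additional share at the children's level, so there are 5 primary shares of ₹53,000. Zubin takes one such share (₹53,000).
The children's combined portion (₹212,000) is divided into 4 shares of ₹53,000: Greta, Tamsin, and Kira each take ₹53,000; Flora's ₹53,000 share passes to Flora's issue.
Flora's share (₹53,000) is divided into 2 shares of ₹26,500: Wyatt and Harun each take ₹26,500.

Zubin: ₹53,000; Greta: ₹53,000; Tamsin: ₹53,000; Kira: ₹53,000; Wyatt: ₹26,500; Harun: ₹26,500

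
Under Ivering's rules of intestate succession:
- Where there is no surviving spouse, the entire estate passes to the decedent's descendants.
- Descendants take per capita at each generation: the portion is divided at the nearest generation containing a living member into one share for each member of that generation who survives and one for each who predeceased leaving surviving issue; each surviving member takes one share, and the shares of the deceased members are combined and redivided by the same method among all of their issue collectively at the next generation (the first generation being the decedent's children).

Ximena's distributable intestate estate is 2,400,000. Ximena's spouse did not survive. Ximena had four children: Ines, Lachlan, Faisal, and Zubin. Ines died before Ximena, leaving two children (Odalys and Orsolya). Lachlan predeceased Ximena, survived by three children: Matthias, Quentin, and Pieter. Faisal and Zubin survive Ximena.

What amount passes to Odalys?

The entire 2,400,000 passes to the descendants.
That amount (2,400,000) is divided at the children's generation into 4 shares of 600,000. Faisal and Zubin each take 600,000. The 2 shares of the deceased (Ines and Lachlan) are combined into a pool of 1,200,000.
That pool (1,200,000) is divided at the grandchildren's generation equally among Odalys, Orsolya, Matthias, Quentin, and Pieter: 240,000 each.

Odalys receives 240,000.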